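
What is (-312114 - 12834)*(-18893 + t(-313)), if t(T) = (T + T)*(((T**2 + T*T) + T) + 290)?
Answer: 39858668567484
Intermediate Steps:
t(T) = 2*T*(290 + T + 2*T**2) (t(T) = (2*T)*(((T**2 + T**2) + T) + 290) = (2*T)*((2*T**2 + T) + 290) = (2*T)*((T + 2*T**2) + 290) = (2*T)*(290 + T + 2*T**2) = 2*T*(290 + T + 2*T**2))
(-312114 - 12834)*(-18893 + t(-313)) = (-312114 - 12834)*(-18893 + 2*(-313)*(290 - 313 + 2*(-313)**2)) = -324948*(-18893 + 2*(-313)*(290 - 313 + 2*97969)) = -324948*(-18893 + 2*(-313)*(290 - 313 + 195938)) = -324948*(-18893 + 2*(-313)*195915) = -324948*(-18893 - 122642790) = -324948*(-122661683) = 39858668567484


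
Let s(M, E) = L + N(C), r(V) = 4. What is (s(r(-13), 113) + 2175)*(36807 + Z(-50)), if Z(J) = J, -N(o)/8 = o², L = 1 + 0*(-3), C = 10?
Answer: 50577632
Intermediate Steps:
L = 1 (L = 1 + 0 = 1)
N(o) = -8*o²
s(M, E) = -799 (s(M, E) = 1 - 8*10² = 1 - 8*100 = 1 - 800 = -799)
(s(r(-13), 113) + 2175)*(36807 + Z(-50)) = (-799 + 2175)*(36807 - 50) = 1376*36757 = 50577632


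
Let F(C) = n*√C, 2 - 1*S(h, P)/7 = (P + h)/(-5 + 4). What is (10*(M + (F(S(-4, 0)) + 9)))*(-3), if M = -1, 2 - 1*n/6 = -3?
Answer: -240 - 900*I*√14 ≈ -240.0 - 3367.5*I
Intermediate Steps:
S(h, P) = 14 + 7*P + 7*h (S(h, P) = 14 - 7*(P + h)/(-5 + 4) = 14 - 7*(P + h)/(-1) = 14 - 7*(P + h)*(-1) = 14 - 7*(-P - h) = 14 + (7*P + 7*h) = 14 + 7*P + 7*h)
n = 30 (n = 12 - 6*(-3) = 12 + 18 = 30)
F(C) = 30*√C
(10*(M + (F(S(-4, 0)) + 9)))*(-3) = (10*(-1 + (30*√(14 + 7*0 + 7*(-4)) + 9)))*(-3) = (10*(-1 + (30*√(14 + 0 - 28) + 9)))*(-3) = (10*(-1 + (30*√(-14) + 9)))*(-3) = (10*(-1 + (30*(I*√14) + 9)))*(-3) = (10*(-1 + (30*I*√14 + 9)))*(-3) = (10*(-1 + (9 + 30*I*√14)))*(-3) = (10*(8 + 30*I*√14))*(-3) = (80 + 300*I*√14)*(-3) = -240 - 900*I*√14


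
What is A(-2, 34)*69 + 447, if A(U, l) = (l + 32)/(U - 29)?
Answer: 9303/31 ≈ 300.10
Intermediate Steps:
A(U, l) = (32 + l)/(-29 + U)
A(-2, 34)*69 + 447 = ((32 + 34)/(-29 - 2))*69 + 447 = (66/(-31))*69 + 447 = -1/31*66*69 + 447 = -66/31*69 + 447 = -4554/31 + 447 = 9303/31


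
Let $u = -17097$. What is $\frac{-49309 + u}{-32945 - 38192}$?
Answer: $\frac{66406}{71137} \approx 0.93349$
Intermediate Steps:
$\frac{-49309 + u}{-32945 - 38192} = \frac{-49309 - 17097}{-32945 - 38192} = - \frac{66406}{-71137} = \left(-66406\right) \left(- \frac{1}{71137}\right) = \frac{66406}{71137}$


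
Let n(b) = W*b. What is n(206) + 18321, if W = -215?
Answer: -25969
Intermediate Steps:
n(b) = -215*b
n(206) + 18321 = -215*206 + 18321 = -44290 + 18321 = -25969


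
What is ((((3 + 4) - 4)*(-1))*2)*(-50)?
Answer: 300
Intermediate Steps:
((((3 + 4) - 4)*(-1))*2)*(-50) = (((7 - 4)*(-1))*2)*(-50) = ((3*(-1))*2)*(-50) = -3*2*(-50) = -6*(-50) = 300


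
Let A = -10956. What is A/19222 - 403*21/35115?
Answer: -91232621/112496755 ≈ -0.81098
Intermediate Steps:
A/19222 - 403*21/35115 = -10956/19222 - 403*21/35115 = -10956*1/19222 - 8463*1/35115 = -5478/9611 - 2821/11705 = -91232621/112496755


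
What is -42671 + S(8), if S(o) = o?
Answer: -42663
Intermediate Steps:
-42671 + S(8) = -42671 + 8 = -42663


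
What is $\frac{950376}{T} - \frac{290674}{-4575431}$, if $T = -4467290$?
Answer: $- \frac{1524927379298}{10219888575995} \approx -0.14921$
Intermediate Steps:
$\frac{950376}{T} - \frac{290674}{-4575431} = \frac{950376}{-4467290} - \frac{290674}{-4575431} = 950376 \left(- \frac{1}{4467290}\right) - - \frac{290674}{4575431} = - \frac{475188}{2233645} + \frac{290674}{4575431} = - \frac{1524927379298}{10219888575995}$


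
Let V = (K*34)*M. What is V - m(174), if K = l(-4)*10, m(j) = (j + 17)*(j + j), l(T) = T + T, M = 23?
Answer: -129028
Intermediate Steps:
l(T) = 2*T
m(j) = 2*j*(17 + j) (m(j) = (17 + j)*(2*j) = 2*j*(17 + j))
K = -80 (K = (2*(-4))*10 = -8*10 = -80)
V = -62560 (V = -80*34*23 = -2720*23 = -62560)
V - m(174) = -62560 - 2*174*(17 + 174) = -62560 - 2*174*191 = -62560 - 1*66468 = -62560 - 66468 = -129028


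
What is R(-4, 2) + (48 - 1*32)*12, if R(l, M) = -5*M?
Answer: 182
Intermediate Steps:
R(-4, 2) + (48 - 1*32)*12 = -5*2 + (48 - 1*32)*12 = -10 + (48 - 32)*12 = -10 + 16*12 = -10 + 192 = 182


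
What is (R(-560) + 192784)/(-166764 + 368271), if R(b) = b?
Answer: 192224/201507 ≈ 0.95393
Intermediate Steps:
(R(-560) + 192784)/(-166764 + 368271) = (-560 + 192784)/(-166764 + 368271) = 192224/201507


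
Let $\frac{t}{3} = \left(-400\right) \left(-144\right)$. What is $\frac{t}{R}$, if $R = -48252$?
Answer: $- \frac{14400}{4021} \approx -3.5812$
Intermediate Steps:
$t = 172800$ ($t = 3 \left(\left(-400\right) \left(-144\right)\right) = 3 \cdot 57600 = 172800$)
$\frac{t}{R} = \frac{172800}{-48252} = 172800 \left(- \frac{1}{48252}\right) = - \frac{14400}{4021}$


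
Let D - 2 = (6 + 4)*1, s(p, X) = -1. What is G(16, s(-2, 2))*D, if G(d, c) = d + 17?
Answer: 396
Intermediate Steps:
G(d, c) = 17 + d
D = 12 (D = 2 + (6 + 4)*1 = 2 + 10*1 = 2 + 10 = 12)
G(16, s(-2, 2))*D = (17 + 16)*12 = 33*12 = 396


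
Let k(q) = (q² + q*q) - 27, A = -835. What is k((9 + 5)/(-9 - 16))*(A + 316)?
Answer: 8554677/625 ≈ 13687.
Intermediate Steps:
k(q) = -27 + 2*q² (k(q) = (q² + q²) - 27 = 2*q² - 27 = -27 + 2*q²)
k((9 + 5)/(-9 - 16))*(A + 316) = (-27 + 2*((9 + 5)/(-9 - 16))²)*(-835 + 316) = (-27 + 2*(14/(-25))²)*(-519) = (-27 + 2*(14*(-1/25))²)*(-519) = (-27 + 2*(-14/25)²)*(-519) = (-27 + 2*(196/625))*(-519) = (-27 + 392/625)*(-519) = -16483/625*(-519) = 8554677/625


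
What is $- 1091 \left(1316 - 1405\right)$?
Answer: $97099$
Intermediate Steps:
$- 1091 \left(1316 - 1405\right) = \left(-1091\right) \left(-89\right) = 97099$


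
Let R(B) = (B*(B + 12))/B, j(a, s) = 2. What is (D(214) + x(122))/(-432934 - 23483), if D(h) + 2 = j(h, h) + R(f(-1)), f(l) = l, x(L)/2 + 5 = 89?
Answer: -179/456417 ≈ -0.00039219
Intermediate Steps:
x(L) = 168 (x(L) = -10 + 2*89 = -10 + 178 = 168)
R(B) = 12 + B (R(B) = (B*(12 + B))/B = 12 + B)
D(h) = 11 (D(h) = -2 + (2 + (12 - 1)) = -2 + (2 + 11) = -2 + 13 = 11)
(D(214) + x(122))/(-432934 - 23483) = (11 + 168)/(-432934 - 23483) = 179/(-456417) = 179*(-1/456417) = -179/456417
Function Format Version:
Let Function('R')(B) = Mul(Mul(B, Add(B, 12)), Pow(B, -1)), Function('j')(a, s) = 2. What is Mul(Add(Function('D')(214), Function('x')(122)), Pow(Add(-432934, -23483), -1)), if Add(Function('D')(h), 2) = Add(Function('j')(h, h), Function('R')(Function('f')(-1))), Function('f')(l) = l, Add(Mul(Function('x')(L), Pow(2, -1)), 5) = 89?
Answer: Rational(-179, 456417) ≈ -0.00039219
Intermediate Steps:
Function('x')(L) = 168 (Function('x')(L) = Add(-10, Mul(2, 89)) = Add(-10, 178) = 168)
Function('R')(B) = Add(12, B) (Function('R')(B) = Mul(Mul(B, Add(12, B)), Pow(B, -1)) = Add(12, B))
Function('D')(h) = 11 (Function('D')(h) = Add(-2, Add(2, Add(12, -1))) = Add(-2, Add(2, 11)) = Add(-2, 13) = 11)
Mul(Add(Function('D')(214), Function('x')(122)), Pow(Add(-432934, -23483), -1)) = Mul(Add(11, 168), Pow(Add(-432934, -23483), -1)) = Mul(179, Pow(-456417, -1)) = Mul(179, Rational(-1, 456417)) = Rational(-179, 456417)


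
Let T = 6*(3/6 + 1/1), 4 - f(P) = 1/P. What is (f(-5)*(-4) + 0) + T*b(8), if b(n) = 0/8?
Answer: -84/5 ≈ -16.800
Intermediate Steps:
b(n) = 0 (b(n) = 0*(⅛) = 0)
f(P) = 4 - 1/P
T = 9 (T = 6*(3*(⅙) + 1*1) = 6*(½ + 1) = 6*(3/2) = 9)
(f(-5)*(-4) + 0) + T*b(8) = ((4 - 1/(-5))*(-4) + 0) + 9*0 = ((4 - 1*(-⅕))*(-4) + 0) + 0 = ((4 + ⅕)*(-4) + 0) + 0 = ((21/5)*(-4) + 0) + 0 = (-84/5 + 0) + 0 = -84/5 + 0 = -84/5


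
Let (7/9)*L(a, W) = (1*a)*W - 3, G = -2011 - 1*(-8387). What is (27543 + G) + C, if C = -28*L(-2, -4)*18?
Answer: 30679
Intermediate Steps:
G = 6376 (G = -2011 + 8387 = 6376)
L(a, W) = -27/7 + 9*W*a/7 (L(a, W) = 9*((1*a)*W - 3)/7 = 9*(a*W - 3)/7 = 9*(W*a - 3)/7 = 9*(-3 + W*a)/7 = -27/7 + 9*W*a/7)
C = -3240 (C = -28*(-27/7 + (9/7)*(-4)*(-2))*18 = -28*(-27/7 + 72/7)*18 = -28*45/7*18 = -180*18 = -3240)
(27543 + G) + C = (27543 + 6376) - 3240 = 33919 - 3240 = 30679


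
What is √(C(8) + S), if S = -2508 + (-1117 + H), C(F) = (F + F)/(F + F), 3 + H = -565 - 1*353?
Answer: 3*I*√505 ≈ 67.417*I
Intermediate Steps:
H = -921 (H = -3 + (-565 - 1*353) = -3 + (-565 - 353) = -3 - 918 = -921)
C(F) = 1 (C(F) = (2*F)/((2*F)) = (2*F)*(1/(2*F)) = 1)
S = -4546 (S = -2508 + (-1117 - 921) = -2508 - 2038 = -4546)
√(C(8) + S) = √(1 - 4546) = √(-4545) = 3*I*√505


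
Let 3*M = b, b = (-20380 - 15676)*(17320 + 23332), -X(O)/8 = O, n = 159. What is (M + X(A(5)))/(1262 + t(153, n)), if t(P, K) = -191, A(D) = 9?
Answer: -1465748728/3213 ≈ -4.5619e+5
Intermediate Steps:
X(O) = -8*O
b = -1465748512 (b = -36056*40652 = -1465748512)
M = -1465748512/3 (M = (⅓)*(-1465748512) = -1465748512/3 ≈ -4.8858e+8)
(M + X(A(5)))/(1262 + t(153, n)) = (-1465748512/3 - 8*9)/(1262 - 191) = (-1465748512/3 - 72)/1071 = -1465748728/3*1/1071 = -1465748728/3213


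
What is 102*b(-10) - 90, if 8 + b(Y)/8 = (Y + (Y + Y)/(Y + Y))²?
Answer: 59478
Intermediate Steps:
b(Y) = -64 + 8*(1 + Y)² (b(Y) = -64 + 8*(Y + (Y + Y)/(Y + Y))² = -64 + 8*(Y + (2*Y)/((2*Y)))² = -64 + 8*(Y + (2*Y)*(1/(2*Y)))² = -64 + 8*(Y + 1)² = -64 + 8*(1 + Y)²)
102*b(-10) - 90 = 102*(-64 + 8*(1 - 10)²) - 90 = 102*(-64 + 8*(-9)²) - 90 = 102*(-64 + 8*81) - 90 = 102*(-64 + 648) - 90 = 102*584 - 90 = 59568 - 90 = 59478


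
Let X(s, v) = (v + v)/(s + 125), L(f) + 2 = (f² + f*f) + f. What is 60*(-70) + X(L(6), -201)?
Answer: -4202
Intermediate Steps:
L(f) = -2 + f + 2*f² (L(f) = -2 + ((f² + f*f) + f) = -2 + ((f² + f²) + f) = -2 + (2*f² + f) = -2 + (f + 2*f²) = -2 + f + 2*f²)
X(s, v) = 2*v/(125 + s) (X(s, v) = (2*v)/(125 + s) = 2*v/(125 + s))
60*(-70) + X(L(6), -201) = 60*(-70) + 2*(-201)/(125 + (-2 + 6 + 2*6²)) = -4200 + 2*(-201)/(125 + (-2 + 6 + 2*36)) = -4200 + 2*(-201)/(125 + (-2 + 6 + 72)) = -4200 + 2*(-201)/(125 + 76) = -4200 + 2*(-201)/201 = -4200 + 2*(-201)*(1/201) = -4200 - 2 = -4202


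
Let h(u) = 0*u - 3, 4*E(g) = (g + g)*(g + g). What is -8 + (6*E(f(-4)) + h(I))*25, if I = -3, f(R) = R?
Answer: 2317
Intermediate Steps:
E(g) = g² (E(g) = ((g + g)*(g + g))/4 = ((2*g)*(2*g))/4 = (4*g²)/4 = g²)
h(u) = -3 (h(u) = 0 - 3 = -3)
-8 + (6*E(f(-4)) + h(I))*25 = -8 + (6*(-4)² - 3)*25 = -8 + (6*16 - 3)*25 = -8 + (96 - 3)*25 = -8 + 93*25 = -8 + 2325 = 2317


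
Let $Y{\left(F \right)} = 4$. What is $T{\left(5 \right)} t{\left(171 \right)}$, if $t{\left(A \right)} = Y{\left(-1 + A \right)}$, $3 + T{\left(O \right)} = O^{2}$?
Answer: $88$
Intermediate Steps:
$T{\left(O \right)} = -3 + O^{2}$
$t{\left(A \right)} = 4$
$T{\left(5 \right)} t{\left(171 \right)} = \left(-3 + 5^{2}\right) 4 = \left(-3 + 25\right) 4 = 22 \cdot 4 = 88$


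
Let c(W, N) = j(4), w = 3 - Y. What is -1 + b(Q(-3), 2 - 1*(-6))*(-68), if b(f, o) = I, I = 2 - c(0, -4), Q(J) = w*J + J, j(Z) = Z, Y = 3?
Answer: 135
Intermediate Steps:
w = 0 (w = 3 - 1*3 = 3 - 3 = 0)
c(W, N) = 4
Q(J) = J (Q(J) = 0*J + J = 0 + J = J)
I = -2 (I = 2 - 1*4 = 2 - 4 = -2)
b(f, o) = -2
-1 + b(Q(-3), 2 - 1*(-6))*(-68) = -1 - 2*(-68) = -1 + 136 = 135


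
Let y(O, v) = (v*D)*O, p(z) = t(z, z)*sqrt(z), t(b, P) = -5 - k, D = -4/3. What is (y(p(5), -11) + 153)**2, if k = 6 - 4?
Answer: 685001/9 - 31416*sqrt(5) ≈ 5862.9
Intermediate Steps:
k = 2
D = -4/3 (D = -4*1/3 = -4/3 ≈ -1.3333)
t(b, P) = -7 (t(b, P) = -5 - 1*2 = -5 - 2 = -7)
p(z) = -7*sqrt(z)
y(O, v) = -4*O*v/3 (y(O, v) = (v*(-4/3))*O = (-4*v/3)*O = -4*O*v/3)
(y(p(5), -11) + 153)**2 = (-4/3*(-7*sqrt(5))*(-11) + 153)**2 = (-308*sqrt(5)/3 + 153)**2 = (153 - 308*sqrt(5)/3)**2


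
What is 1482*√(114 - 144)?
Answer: 1482*I*√30 ≈ 8117.3*I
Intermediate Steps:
1482*√(114 - 144) = 1482*√(-30) = 1482*(I*√30) = 1482*I*√30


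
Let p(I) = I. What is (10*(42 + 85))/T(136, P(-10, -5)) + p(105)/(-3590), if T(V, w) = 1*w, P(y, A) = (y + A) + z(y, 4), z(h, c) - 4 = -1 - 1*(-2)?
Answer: -91207/718 ≈ -127.03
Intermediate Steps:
z(h, c) = 5 (z(h, c) = 4 + (-1 - 1*(-2)) = 4 + (-1 + 2) = 4 + 1 = 5)
P(y, A) = 5 + A + y (P(y, A) = (y + A) + 5 = (A + y) + 5 = 5 + A + y)
T(V, w) = w
(10*(42 + 85))/T(136, P(-10, -5)) + p(105)/(-3590) = (10*(42 + 85))/(5 - 5 - 10) + 105/(-3590) = (10*127)/(-10) + 105*(-1/3590) = 1270*(-⅒) - 21/718 = -127 - 21/718 = -91207/718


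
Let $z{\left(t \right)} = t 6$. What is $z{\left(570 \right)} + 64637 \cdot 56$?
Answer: $3623092$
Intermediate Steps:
$z{\left(t \right)} = 6 t$
$z{\left(570 \right)} + 64637 \cdot 56 = 6 \cdot 570 + 64637 \cdot 56 = 3420 + 3619672 = 3623092$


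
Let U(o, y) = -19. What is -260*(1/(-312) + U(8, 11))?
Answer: 29645/6 ≈ 4940.8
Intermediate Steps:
-260*(1/(-312) + U(8, 11)) = -260*(1/(-312) - 19) = -260*(-1/312 - 19) = -260*(-5929/312) = 29645/6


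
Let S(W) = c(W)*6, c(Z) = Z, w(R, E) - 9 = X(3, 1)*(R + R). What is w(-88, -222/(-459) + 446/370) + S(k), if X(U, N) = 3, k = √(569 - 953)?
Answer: -519 + 48*I*√6 ≈ -519.0 + 117.58*I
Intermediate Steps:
k = 8*I*√6 (k = √(-384) = 8*I*√6 ≈ 19.596*I)
w(R, E) = 9 + 6*R (w(R, E) = 9 + 3*(R + R) = 9 + 3*(2*R) = 9 + 6*R)
S(W) = 6*W (S(W) = W*6 = 6*W)
w(-88, -222/(-459) + 446/370) + S(k) = (9 + 6*(-88)) + 6*(8*I*√6) = (9 - 528) + 48*I*√6 = -519 + 48*I*√6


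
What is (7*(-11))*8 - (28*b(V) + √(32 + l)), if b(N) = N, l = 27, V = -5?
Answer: -476 - √59 ≈ -483.68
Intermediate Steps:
(7*(-11))*8 - (28*b(V) + √(32 + l)) = (7*(-11))*8 - (28*(-5) + √(32 + 27)) = -77*8 - (-140 + √59) = -616 + (140 - √59) = -476 - √59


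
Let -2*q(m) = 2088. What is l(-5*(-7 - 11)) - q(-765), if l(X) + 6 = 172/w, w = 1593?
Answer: 1653706/1593 ≈ 1038.1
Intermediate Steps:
l(X) = -9386/1593 (l(X) = -6 + 172/1593 = -9386/1593)
q(m) = -1044 (q(m) = -½*2088 = -1044)
l(-5*(-7 - 11)) - q(-765) = -9386/1593 - 1*(-1044) = -9386/1593 + 1044 = 1653706/1593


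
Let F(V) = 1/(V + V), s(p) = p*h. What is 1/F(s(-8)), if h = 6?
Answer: -96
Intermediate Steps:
s(p) = 6*p (s(p) = p*6 = 6*p)
F(V) = 1/(2*V)
1/F(s(-8)) = 1/(1/(2*((6*(-8))))) = 1/((½)/(-48)) = 1/((½)*(-1/48)) = 1/(-1/96) = -96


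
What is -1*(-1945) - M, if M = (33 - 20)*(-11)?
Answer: 2088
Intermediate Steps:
M = -143 (M = 13*(-11) = -143)
-1*(-1945) - M = -1*(-1945) - 1*(-143) = 1945 + 143 = 2088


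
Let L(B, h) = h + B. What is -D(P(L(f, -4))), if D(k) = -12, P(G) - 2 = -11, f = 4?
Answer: 12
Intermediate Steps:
L(B, h) = B + h
P(G) = -9 (P(G) = 2 - 11 = -9)
-D(P(L(f, -4))) = -1*(-12) = 12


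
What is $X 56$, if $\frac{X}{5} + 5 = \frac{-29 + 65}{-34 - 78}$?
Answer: $-1490$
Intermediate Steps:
$X = - \frac{745}{28}$ ($X = -25 + 5 \frac{-29 + 65}{-34 - 78} = -25 + 5 \frac{36}{-112} = -25 + 5 \cdot 36 \left(- \frac{1}{112}\right) = -25 + 5 \left(- \frac{9}{28}\right) = -25 - \frac{45}{28} = - \frac{745}{28} \approx -26.607$)
$X 56 = \left(- \frac{745}{28}\right) 56 = -1490$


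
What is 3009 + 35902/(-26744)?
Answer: 40218397/13372 ≈ 3007.7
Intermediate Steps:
3009 + 35902/(-26744) = 3009 + 35902*(-1/26744) = 3009 - 17951/13372 = 40218397/13372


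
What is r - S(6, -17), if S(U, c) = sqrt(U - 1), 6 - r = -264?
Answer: 270 - sqrt(5) ≈ 267.76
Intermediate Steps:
r = 270 (r = 6 - 1*(-264) = 6 + 264 = 270)
S(U, c) = sqrt(-1 + U)
r - S(6, -17) = 270 - sqrt(-1 + 6) = 270 - sqrt(5)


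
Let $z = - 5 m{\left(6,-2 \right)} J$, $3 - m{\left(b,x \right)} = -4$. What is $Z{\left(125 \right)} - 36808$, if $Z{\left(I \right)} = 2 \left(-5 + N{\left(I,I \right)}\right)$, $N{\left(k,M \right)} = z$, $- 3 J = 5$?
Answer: $- \frac{110104}{3} \approx -36701.0$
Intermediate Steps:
$J = - \frac{5}{3}$ ($J = \left(- \frac{1}{3}\right) 5 = - \frac{5}{3} \approx -1.6667$)
$m{\left(b,x \right)} = 7$ ($m{\left(b,x \right)} = 3 - -4 = 3 + 4 = 7$)
$z = \frac{175}{3}$ ($z = \left(-5\right) 7 \left(- \frac{5}{3}\right) = \left(-35\right) \left(- \frac{5}{3}\right) = \frac{175}{3} \approx 58.333$)
$N{\left(k,M \right)} = \frac{175}{3}$
$Z{\left(I \right)} = \frac{320}{3}$ ($Z{\left(I \right)} = 2 \left(-5 + \frac{175}{3}\right) = 2 \cdot \frac{160}{3} = \frac{320}{3}$)
$Z{\left(125 \right)} - 36808 = \frac{320}{3} - 36808 = - \frac{110104}{3}$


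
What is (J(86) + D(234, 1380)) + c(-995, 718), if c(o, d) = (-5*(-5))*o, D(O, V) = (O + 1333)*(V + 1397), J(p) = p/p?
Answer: 4326685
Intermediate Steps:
J(p) = 1
D(O, V) = (1333 + O)*(1397 + V)
c(o, d) = 25*o
(J(86) + D(234, 1380)) + c(-995, 718) = (1 + (1862201 + 1333*1380 + 1397*234 + 234*1380)) + 25*(-995) = (1 + (1862201 + 1839540 + 326898 + 322920)) - 24875 = (1 + 4351559) - 24875 = 4351560 - 24875 = 4326685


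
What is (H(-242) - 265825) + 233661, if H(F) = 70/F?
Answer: -3891879/121 ≈ -32164.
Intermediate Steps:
(H(-242) - 265825) + 233661 = (70/(-242) - 265825) + 233661 = (70*(-1/242) - 265825) + 233661 = (-35/121 - 265825) + 233661 = -32164860/121 + 233661 = -3891879/121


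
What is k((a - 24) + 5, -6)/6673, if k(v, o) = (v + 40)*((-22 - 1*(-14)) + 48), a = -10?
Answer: 440/6673 ≈ 0.065937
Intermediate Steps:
k(v, o) = 1600 + 40*v (k(v, o) = (40 + v)*((-22 + 14) + 48) = (40 + v)*(-8 + 48) = (40 + v)*40 = 1600 + 40*v)
k((a - 24) + 5, -6)/6673 = (1600 + 40*((-10 - 24) + 5))/6673 = (1600 + 40*(-34 + 5))*(1/6673) = (1600 + 40*(-29))*(1/6673) = (1600 - 1160)*(1/6673) = 440*(1/6673) = 440/6673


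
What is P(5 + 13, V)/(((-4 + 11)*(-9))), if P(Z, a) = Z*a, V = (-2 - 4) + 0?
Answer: 12/7 ≈ 1.7143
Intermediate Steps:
V = -6 (V = -6 + 0 = -6)
P(5 + 13, V)/(((-4 + 11)*(-9))) = ((5 + 13)*(-6))/(((-4 + 11)*(-9))) = (18*(-6))/((7*(-9))) = -108/(-63) = -108*(-1/63) = 12/7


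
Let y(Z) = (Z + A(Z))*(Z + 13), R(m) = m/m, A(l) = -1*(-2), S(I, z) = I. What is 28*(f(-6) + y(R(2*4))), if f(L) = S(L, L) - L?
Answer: 1176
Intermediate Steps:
A(l) = 2
R(m) = 1
f(L) = 0 (f(L) = L - L = 0)
y(Z) = (2 + Z)*(13 + Z) (y(Z) = (Z + 2)*(Z + 13) = (2 + Z)*(13 + Z))
28*(f(-6) + y(R(2*4))) = 28*(0 + (26 + 1² + 15*1)) = 28*(0 + (26 + 1 + 15)) = 28*(0 + 42) = 28*42 = 1176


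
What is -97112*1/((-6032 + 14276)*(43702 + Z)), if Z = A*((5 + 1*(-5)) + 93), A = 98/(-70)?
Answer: -121390/449007399 ≈ -0.00027035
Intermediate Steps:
A = -7/5 (A = 98*(-1/70) = -7/5 ≈ -1.4000)
Z = -651/5 (Z = -7*((5 + 1*(-5)) + 93)/5 = -7*((5 - 5) + 93)/5 = -7*(0 + 93)/5 = -7/5*93 = -651/5 ≈ -130.20)
-97112*1/((-6032 + 14276)*(43702 + Z)) = -97112*1/((-6032 + 14276)*(43702 - 651/5)) = -97112/(8244*(217859/5)) = -97112/1796029596/5 = -97112*5/1796029596 = -121390/449007399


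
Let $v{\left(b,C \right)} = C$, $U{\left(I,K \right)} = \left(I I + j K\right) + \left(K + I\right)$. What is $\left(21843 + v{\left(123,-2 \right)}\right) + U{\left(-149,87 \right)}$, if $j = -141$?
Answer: $31713$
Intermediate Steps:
$U{\left(I,K \right)} = I + I^{2} - 140 K$ ($U{\left(I,K \right)} = \left(I I - 141 K\right) + \left(K + I\right) = \left(I^{2} - 141 K\right) + \left(I + K\right) = I + I^{2} - 140 K$)
$\left(21843 + v{\left(123,-2 \right)}\right) + U{\left(-149,87 \right)} = \left(21843 - 2\right) - \left(12329 - 22201\right) = 21841 - -9872 = 21841 + 9872 = 31713$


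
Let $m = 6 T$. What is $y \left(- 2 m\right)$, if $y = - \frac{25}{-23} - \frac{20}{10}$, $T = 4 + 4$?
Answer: $\frac{2016}{23} \approx 87.652$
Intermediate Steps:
$T = 8$
$m = 48$ ($m = 6 \cdot 8 = 48$)
$y = - \frac{21}{23}$ ($y = \left(-25\right) \left(- \frac{1}{23}\right) - 2 = \frac{25}{23} - 2 = - \frac{21}{23} \approx -0.91304$)
$y \left(- 2 m\right) = - \frac{21 \left(\left(-2\right) 48\right)}{23} = \left(- \frac{21}{23}\right) \left(-96\right) = \frac{2016}{23}$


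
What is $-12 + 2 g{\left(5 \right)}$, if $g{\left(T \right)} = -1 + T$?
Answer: $-4$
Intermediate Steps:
$-12 + 2 g{\left(5 \right)} = -12 + 2 \left(-1 + 5\right) = -12 + 2 \cdot 4 = -12 + 8 = -4$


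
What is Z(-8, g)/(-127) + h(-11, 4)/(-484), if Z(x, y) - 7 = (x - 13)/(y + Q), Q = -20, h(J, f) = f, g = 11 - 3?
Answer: -4743/61468 ≈ -0.077162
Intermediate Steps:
g = 8
Z(x, y) = 7 + (-13 + x)/(-20 + y) (Z(x, y) = 7 + (x - 13)/(y - 20) = 7 + (-13 + x)/(-20 + y))
Z(-8, g)/(-127) + h(-11, 4)/(-484) = ((-153 - 8 + 7*8)/(-20 + 8))/(-127) + 4/(-484) = ((-153 - 8 + 56)/(-12))*(-1/127) + 4*(-1/484) = -1/12*(-105)*(-1/127) - 1/121 = (35/4)*(-1/127) - 1/121 = -35/508 - 1/121 = -4743/61468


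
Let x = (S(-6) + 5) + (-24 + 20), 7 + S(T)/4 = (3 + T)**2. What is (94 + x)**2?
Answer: 10609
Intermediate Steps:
S(T) = -28 + 4*(3 + T)**2
x = 9 (x = ((-28 + 4*(3 - 6)**2) + 5) + (-24 + 20) = ((-28 + 4*(-3)**2) + 5) - 4 = ((-28 + 4*9) + 5) - 4 = ((-28 + 36) + 5) - 4 = (8 + 5) - 4 = 13 - 4 = 9)
(94 + x)**2 = (94 + 9)**2 = 103**2 = 10609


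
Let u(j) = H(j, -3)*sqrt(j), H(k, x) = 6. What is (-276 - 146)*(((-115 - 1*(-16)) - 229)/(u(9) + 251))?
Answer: 138416/269 ≈ 514.56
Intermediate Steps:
u(j) = 6*sqrt(j)
(-276 - 146)*(((-115 - 1*(-16)) - 229)/(u(9) + 251)) = (-276 - 146)*(((-115 - 1*(-16)) - 229)/(6*sqrt(9) + 251)) = -422*((-115 + 16) - 229)/(6*3 + 251) = -422*(-99 - 229)/(18 + 251) = -(-138416)/269 = -422*(-328/269) = 138416/269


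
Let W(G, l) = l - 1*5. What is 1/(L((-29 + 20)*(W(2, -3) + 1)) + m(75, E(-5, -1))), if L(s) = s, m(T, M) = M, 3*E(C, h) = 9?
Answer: 1/66 ≈ 0.015152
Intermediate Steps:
W(G, l) = -5 + l (W(G, l) = l - 5 = -5 + l)
E(C, h) = 3 (E(C, h) = (⅓)*9 = 3)
1/(L((-29 + 20)*(W(2, -3) + 1)) + m(75, E(-5, -1))) = 1/((-29 + 20)*((-5 - 3) + 1) + 3) = 1/(-9*(-8 + 1) + 3) = 1/(-9*(-7) + 3) = 1/(63 + 3) = 1/66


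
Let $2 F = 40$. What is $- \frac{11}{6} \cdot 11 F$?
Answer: $- \frac{1210}{3} \approx -403.33$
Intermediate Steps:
$F = 20$ ($F = \frac{1}{2} \cdot 40 = 20$)
$- \frac{11}{6} \cdot 11 F = - \frac{11}{6} \cdot 11 \cdot 20 = \left(-11\right) \frac{1}{6} \cdot 11 \cdot 20 = \left(- \frac{11}{6}\right) 11 \cdot 20 = \left(- \frac{121}{6}\right) 20 = - \frac{1210}{3}$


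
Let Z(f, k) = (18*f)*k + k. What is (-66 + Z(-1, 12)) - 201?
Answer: -471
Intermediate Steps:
Z(f, k) = k + 18*f*k (Z(f, k) = 18*f*k + k = k + 18*f*k)
(-66 + Z(-1, 12)) - 201 = (-66 + 12*(1 + 18*(-1))) - 201 = (-66 + 12*(1 - 18)) - 201 = (-66 + 12*(-17)) - 201 = (-66 - 204) - 201 = -270 - 201 = -471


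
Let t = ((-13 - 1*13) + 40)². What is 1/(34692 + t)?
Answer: 1/34888 ≈ 2.8663e-5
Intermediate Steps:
t = 196 (t = ((-13 - 13) + 40)² = (-26 + 40)² = 14² = 196)
1/(34692 + t) = 1/(34692 + 196) = 1/34888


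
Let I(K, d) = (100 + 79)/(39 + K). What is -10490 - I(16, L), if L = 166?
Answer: -577129/55 ≈ -10493.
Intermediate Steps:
I(K, d) = 179/(39 + K)
-10490 - I(16, L) = -10490 - 179/(39 + 16) = -10490 - 179/55 = -577129/55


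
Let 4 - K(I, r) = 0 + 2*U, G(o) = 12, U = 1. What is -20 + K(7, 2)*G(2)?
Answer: 4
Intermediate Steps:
K(I, r) = 2 (K(I, r) = 4 - (0 + 2*1) = 4 - (0 + 2) = 4 - 1*2 = 4 - 2 = 2)
-20 + K(7, 2)*G(2) = -20 + 2*12 = -20 + 24 = 4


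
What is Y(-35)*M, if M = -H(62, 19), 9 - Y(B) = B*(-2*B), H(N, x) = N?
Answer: -152458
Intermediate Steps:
Y(B) = 9 + 2*B**2 (Y(B) = 9 - B*(-2*B) = 9 - (-2)*B**2 = 9 + 2*B**2)
M = -62 (M = -1*62 = -62)
Y(-35)*M = (9 + 2*(-35)**2)*(-62) = (9 + 2*1225)*(-62) = (9 + 2450)*(-62) = 2459*(-62) = -152458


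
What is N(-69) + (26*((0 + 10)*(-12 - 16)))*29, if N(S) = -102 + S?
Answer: -211291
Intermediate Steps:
N(-69) + (26*((0 + 10)*(-12 - 16)))*29 = (-102 - 69) + (26*((0 + 10)*(-12 - 16)))*29 = -171 + (26*(10*(-28)))*29 = -171 + (26*(-280))*29 = -171 - 7280*29 = -171 - 211120 = -211291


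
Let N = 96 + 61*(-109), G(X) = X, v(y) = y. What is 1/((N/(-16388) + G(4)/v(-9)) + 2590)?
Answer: 147492/381997705 ≈ 0.00038611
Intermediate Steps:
N = -6553 (N = 96 - 6649 = -6553)
1/((N/(-16388) + G(4)/v(-9)) + 2590) = 1/((-6553/(-16388) + 4/(-9)) + 2590) = 1/((-6553*(-1/16388) + 4*(-⅑)) + 2590) = 1/((6553/16388 - 4/9) + 2590) = 1/(-6575/147492 + 2590) = 1/(381997705/147492) = 147492/381997705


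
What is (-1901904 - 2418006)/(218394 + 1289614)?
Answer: -2159955/754004 ≈ -2.8646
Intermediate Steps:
(-1901904 - 2418006)/(218394 + 1289614) = -4319910/1508008 = -4319910*1/1508008 = -2159955/754004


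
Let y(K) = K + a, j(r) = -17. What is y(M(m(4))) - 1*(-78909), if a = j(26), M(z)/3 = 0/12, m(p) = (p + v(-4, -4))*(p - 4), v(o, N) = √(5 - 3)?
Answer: 78892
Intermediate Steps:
v(o, N) = √2
m(p) = (-4 + p)*(p + √2) (m(p) = (p + √2)*(p - 4) = (p + √2)*(-4 + p) = (-4 + p)*(p + √2))
M(z) = 0 (M(z) = 3*(0/12) = 3*(0*(1/12)) = 3*0 = 0)
a = -17
y(K) = -17 + K (y(K) = K - 17 = -17 + K)
y(M(m(4))) - 1*(-78909) = (-17 + 0) - 1*(-78909) = -17 + 78909 = 78892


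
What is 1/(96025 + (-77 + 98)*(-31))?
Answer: 1/95374 ≈ 1.0485e-5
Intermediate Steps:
1/(96025 + (-77 + 98)*(-31)) = 1/(96025 + 21*(-31)) = 1/(96025 - 651) = 1/95374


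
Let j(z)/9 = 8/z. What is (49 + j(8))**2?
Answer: 3364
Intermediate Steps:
j(z) = 72/z (j(z) = 9*(8/z) = 72/z)
(49 + j(8))**2 = (49 + 72/8)**2 = (49 + 72*(1/8))**2 = (49 + 9)**2 = 58**2 = 3364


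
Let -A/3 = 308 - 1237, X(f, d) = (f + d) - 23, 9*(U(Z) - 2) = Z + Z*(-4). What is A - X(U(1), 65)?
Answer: 8230/3 ≈ 2743.3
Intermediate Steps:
U(Z) = 2 - Z/3 (U(Z) = 2 + (Z + Z*(-4))/9 = 2 + (Z - 4*Z)/9 = 2 + (-3*Z)/9 = 2 - Z/3)
X(f, d) = -23 + d + f (X(f, d) = (d + f) - 23 = -23 + d + f)
A = 2787 (A = -3*(308 - 1237) = -3*(-929) = 2787)
A - X(U(1), 65) = 2787 - (-23 + 65 + (2 - ⅓*1)) = 2787 - (-23 + 65 + (2 - ⅓)) = 2787 - (-23 + 65 + 5/3) = 2787 - 1*131/3 = 2787 - 131/3 = 8230/3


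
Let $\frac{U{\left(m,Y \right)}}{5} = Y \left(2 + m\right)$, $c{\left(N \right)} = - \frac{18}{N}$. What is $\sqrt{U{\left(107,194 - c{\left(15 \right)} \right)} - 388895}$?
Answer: $i \sqrt{282511} \approx 531.52 i$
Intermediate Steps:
$U{\left(m,Y \right)} = 5 Y \left(2 + m\right)$
$\sqrt{U{\left(107,194 - c{\left(15 \right)} \right)} - 388895} = \sqrt{5 \left(194 - - \frac{18}{15}\right) \left(2 + 107\right) - 388895} = \sqrt{5 \left(194 - \left(-18\right) \frac{1}{15}\right) 109 - 388895} = \sqrt{5 \left(194 - - \frac{6}{5}\right) 109 - 388895} = \sqrt{5 \left(194 + \frac{6}{5}\right) 109 - 388895} = \sqrt{5 \cdot \frac{976}{5} \cdot 109 - 388895} = \sqrt{106384 - 388895} = \sqrt{-282511} = i \sqrt{282511}$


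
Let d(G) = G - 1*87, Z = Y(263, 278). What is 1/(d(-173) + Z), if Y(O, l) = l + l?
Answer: 1/296 ≈ 0.0033784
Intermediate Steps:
Y(O, l) = 2*l
Z = 556 (Z = 2*278 = 556)
d(G) = -87 + G (d(G) = G - 87 = -87 + G)
1/(d(-173) + Z) = 1/((-87 - 173) + 556) = 1/(-260 + 556) = 1/296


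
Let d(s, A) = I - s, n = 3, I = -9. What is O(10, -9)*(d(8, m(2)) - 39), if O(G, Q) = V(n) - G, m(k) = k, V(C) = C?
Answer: 392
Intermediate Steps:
O(G, Q) = 3 - G
d(s, A) = -9 - s
O(10, -9)*(d(8, m(2)) - 39) = (3 - 1*10)*((-9 - 1*8) - 39) = (3 - 10)*((-9 - 8) - 39) = -7*(-17 - 39) = -7*(-56) = 392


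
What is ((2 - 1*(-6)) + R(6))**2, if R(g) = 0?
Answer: 64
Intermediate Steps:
((2 - 1*(-6)) + R(6))**2 = ((2 - 1*(-6)) + 0)**2 = ((2 + 6) + 0)**2 = (8 + 0)**2 = 8**2 = 64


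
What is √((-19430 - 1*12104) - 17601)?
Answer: I*√49135 ≈ 221.66*I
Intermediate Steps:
√((-19430 - 1*12104) - 17601) = √((-19430 - 12104) - 17601) = √(-31534 - 17601) = √(-49135) = I*√49135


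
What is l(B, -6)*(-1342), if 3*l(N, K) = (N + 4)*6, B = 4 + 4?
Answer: -32208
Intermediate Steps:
B = 8
l(N, K) = 8 + 2*N (l(N, K) = ((N + 4)*6)/3 = ((4 + N)*6)/3 = (24 + 6*N)/3 = 8 + 2*N)
l(B, -6)*(-1342) = (8 + 2*8)*(-1342) = (8 + 16)*(-1342) = 24*(-1342) = -32208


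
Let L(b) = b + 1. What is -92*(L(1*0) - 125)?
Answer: 11408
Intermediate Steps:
L(b) = 1 + b
-92*(L(1*0) - 125) = -92*((1 + 1*0) - 125) = -92*((1 + 0) - 125) = -92*(1 - 125) = -92*(-124) = 11408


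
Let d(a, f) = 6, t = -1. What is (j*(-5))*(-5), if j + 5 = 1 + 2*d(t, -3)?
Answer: 200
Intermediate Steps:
j = 8 (j = -5 + (1 + 2*6) = -5 + (1 + 12) = -5 + 13 = 8)
(j*(-5))*(-5) = (8*(-5))*(-5) = -40*(-5) = 200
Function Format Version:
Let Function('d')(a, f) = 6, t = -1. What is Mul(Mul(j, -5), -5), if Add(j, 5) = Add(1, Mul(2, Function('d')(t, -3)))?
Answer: 200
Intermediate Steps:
j = 8 (j = Add(-5, Add(1, Mul(2, 6))) = Add(-5, Add(1, 12)) = Add(-5, 13) = 8)
Mul(Mul(j, -5), -5) = Mul(Mul(8, -5), -5) = Mul(-40, -5) = 200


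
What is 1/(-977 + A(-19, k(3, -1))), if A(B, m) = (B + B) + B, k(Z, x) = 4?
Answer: -1/1034 ≈ -0.00096712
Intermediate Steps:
A(B, m) = 3*B (A(B, m) = 2*B + B = 3*B)
1/(-977 + A(-19, k(3, -1))) = 1/(-977 + 3*(-19)) = 1/(-977 - 57) = 1/(-1034) = -1/1034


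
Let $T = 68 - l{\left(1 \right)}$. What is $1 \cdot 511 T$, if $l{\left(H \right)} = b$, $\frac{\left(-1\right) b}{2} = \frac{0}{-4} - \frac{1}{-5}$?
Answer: $\frac{174762}{5} \approx 34952.0$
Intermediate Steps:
$b = - \frac{2}{5}$ ($b = - 2 \left(\frac{0}{-4} - \frac{1}{-5}\right) = - 2 \left(0 \left(- \frac{1}{4}\right) - - \frac{1}{5}\right) = - 2 \left(0 + \frac{1}{5}\right) = \left(-2\right) \frac{1}{5} = - \frac{2}{5} \approx -0.4$)
$l{\left(H \right)} = - \frac{2}{5}$
$T = \frac{342}{5}$ ($T = 68 - - \frac{2}{5} = 68 + \frac{2}{5} = \frac{342}{5} \approx 68.4$)
$1 \cdot 511 T = 1 \cdot 511 \cdot \frac{342}{5} = 511 \cdot \frac{342}{5} = \frac{174762}{5}$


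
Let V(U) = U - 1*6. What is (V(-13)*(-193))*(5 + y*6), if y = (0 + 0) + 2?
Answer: 62339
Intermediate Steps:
y = 2 (y = 0 + 2 = 2)
V(U) = -6 + U (V(U) = U - 6 = -6 + U)
(V(-13)*(-193))*(5 + y*6) = ((-6 - 13)*(-193))*(5 + 2*6) = (-19*(-193))*(5 + 12) = 3667*17 = 62339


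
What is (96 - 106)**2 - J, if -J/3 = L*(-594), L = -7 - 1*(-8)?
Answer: -1682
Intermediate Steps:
L = 1 (L = -7 + 8 = 1)
J = 1782 (J = -3*(-594) = 1782)
(96 - 106)**2 - J = (96 - 106)**2 - 1*1782 = (-10)**2 - 1782 = 100 - 1782 = -1682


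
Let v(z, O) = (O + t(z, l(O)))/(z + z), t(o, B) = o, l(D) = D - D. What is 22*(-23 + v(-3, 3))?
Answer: -506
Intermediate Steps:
l(D) = 0
v(z, O) = (O + z)/(2*z) (v(z, O) = (O + z)/(z + z) = (O + z)/((2*z)) = (O + z)*(1/(2*z)) = (O + z)/(2*z))
22*(-23 + v(-3, 3)) = 22*(-23 + (½)*(3 - 3)/(-3)) = 22*(-23 + (½)*(-⅓)*0) = 22*(-23 + 0) = 22*(-23) = -506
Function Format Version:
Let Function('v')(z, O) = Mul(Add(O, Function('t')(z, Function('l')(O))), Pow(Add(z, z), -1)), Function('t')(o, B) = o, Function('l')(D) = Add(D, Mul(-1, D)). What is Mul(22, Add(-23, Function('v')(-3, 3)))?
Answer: -506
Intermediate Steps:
Function('l')(D) = 0
Function('v')(z, O) = Mul(Rational(1, 2), Pow(z, -1), Add(O, z)) (Function('v')(z, O) = Mul(Add(O, z), Pow(Add(z, z), -1)) = Mul(Add(O, z), Pow(Mul(2, z), -1)) = Mul(Add(O, z), Mul(Rational(1, 2), Pow(z, -1))) = Mul(Rational(1, 2), Pow(z, -1), Add(O, z)))
Mul(22, Add(-23, Function('v')(-3, 3))) = Mul(22, Add(-23, Mul(Rational(1, 2), Pow(-3, -1), Add(3, -3)))) = Mul(22, Add(-23, Mul(Rational(1, 2), Rational(-1, 3), 0))) = Mul(22, Add(-23, 0)) = Mul(22, -23) = -506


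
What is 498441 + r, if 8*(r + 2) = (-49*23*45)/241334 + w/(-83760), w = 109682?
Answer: 20151019628436473/40428271680 ≈ 4.9844e+5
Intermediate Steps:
r = -88536014407/40428271680 (r = -2 + ((-49*23*45)/241334 + 109682/(-83760))/8 = -2 + (-1127*45*(1/241334) + 109682*(-1/83760))/8 = -2 + (-50715*1/241334 - 54841/41880)/8 = -2 + (-50715/241334 - 54841/41880)/8 = -2 + (⅛)*(-7679471047/5053533960) = -2 - 7679471047/40428271680 = -88536014407/40428271680 ≈ -2.1900)
498441 + r = 498441 - 88536014407/40428271680 = 20151019628436473/40428271680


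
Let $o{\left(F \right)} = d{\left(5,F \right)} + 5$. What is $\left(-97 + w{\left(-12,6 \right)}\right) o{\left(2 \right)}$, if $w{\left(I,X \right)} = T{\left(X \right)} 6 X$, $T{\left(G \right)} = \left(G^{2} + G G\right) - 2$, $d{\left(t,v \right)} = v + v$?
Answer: $21807$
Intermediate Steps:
$d{\left(t,v \right)} = 2 v$
$T{\left(G \right)} = -2 + 2 G^{2}$ ($T{\left(G \right)} = \left(G^{2} + G^{2}\right) - 2 = 2 G^{2} - 2 = -2 + 2 G^{2}$)
$w{\left(I,X \right)} = X \left(-12 + 12 X^{2}\right)$ ($w{\left(I,X \right)} = \left(-2 + 2 X^{2}\right) 6 X = \left(-12 + 12 X^{2}\right) X = X \left(-12 + 12 X^{2}\right)$)
$o{\left(F \right)} = 5 + 2 F$ ($o{\left(F \right)} = 2 F + 5 = 5 + 2 F$)
$\left(-97 + w{\left(-12,6 \right)}\right) o{\left(2 \right)} = \left(-97 + 12 \cdot 6 \left(-1 + 6^{2}\right)\right) \left(5 + 2 \cdot 2\right) = \left(-97 + 12 \cdot 6 \left(-1 + 36\right)\right) \left(5 + 4\right) = \left(-97 + 12 \cdot 6 \cdot 35\right) 9 = \left(-97 + 2520\right) 9 = 2423 \cdot 9 = 21807$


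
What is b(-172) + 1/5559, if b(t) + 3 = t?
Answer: -972824/5559 ≈ -175.00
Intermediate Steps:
b(t) = -3 + t
b(-172) + 1/5559 = (-3 - 172) + 1/5559 = -175 + 1/5559 = -972824/5559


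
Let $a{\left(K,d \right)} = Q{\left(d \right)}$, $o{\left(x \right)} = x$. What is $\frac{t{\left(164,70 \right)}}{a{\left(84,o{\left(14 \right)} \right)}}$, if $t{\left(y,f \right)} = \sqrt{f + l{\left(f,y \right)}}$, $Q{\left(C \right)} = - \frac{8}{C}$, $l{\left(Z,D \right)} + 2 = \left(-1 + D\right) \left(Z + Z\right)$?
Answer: $- \frac{7 \sqrt{5722}}{2} \approx -264.75$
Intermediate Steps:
$l{\left(Z,D \right)} = -2 + 2 Z \left(-1 + D\right)$ ($l{\left(Z,D \right)} = -2 + \left(-1 + D\right) \left(Z + Z\right) = -2 + \left(-1 + D\right) 2 Z = -2 + 2 Z \left(-1 + D\right)$)
$t{\left(y,f \right)} = \sqrt{-2 - f + 2 f y}$ ($t{\left(y,f \right)} = \sqrt{f - \left(2 + 2 f - 2 y f\right)} = \sqrt{f - \left(2 + 2 f - 2 f y\right)} = \sqrt{-2 - f + 2 f y}$)
$a{\left(K,d \right)} = - \frac{8}{d}$
$\frac{t{\left(164,70 \right)}}{a{\left(84,o{\left(14 \right)} \right)}} = \frac{\sqrt{-2 - 70 + 2 \cdot 70 \cdot 164}}{\left(-8\right) \frac{1}{14}} = \frac{\sqrt{-2 - 70 + 22960}}{\left(-8\right) \frac{1}{14}} = \frac{\sqrt{22888}}{- \frac{4}{7}} = 2 \sqrt{5722} \left(- \frac{7}{4}\right) = - \frac{7 \sqrt{5722}}{2}$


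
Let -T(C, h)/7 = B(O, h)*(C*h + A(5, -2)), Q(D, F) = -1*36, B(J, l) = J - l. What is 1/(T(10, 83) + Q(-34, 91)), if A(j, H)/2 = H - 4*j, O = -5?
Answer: 1/484140 ≈ 2.0655e-6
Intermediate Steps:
A(j, H) = -8*j + 2*H (A(j, H) = 2*(H - 4*j) = -8*j + 2*H)
Q(D, F) = -36
T(C, h) = -7*(-44 + C*h)*(-5 - h) (T(C, h) = -7*(-5 - h)*(C*h + (-8*5 + 2*(-2))) = -7*(-5 - h)*(C*h + (-40 - 4)) = -7*(-5 - h)*(C*h - 44) = -7*(-5 - h)*(-44 + C*h) = -7*(-44 + C*h)*(-5 - h))
1/(T(10, 83) + Q(-34, 91)) = 1/(7*(-44 + 10*83)*(5 + 83) - 36) = 1/(7*(-44 + 830)*88 - 36) = 1/(7*786*88 - 36) = 1/(484176 - 36) = 1/484140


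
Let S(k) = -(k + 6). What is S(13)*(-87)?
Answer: 1653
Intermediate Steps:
S(k) = -6 - k (S(k) = -(6 + k) = -6 - k)
S(13)*(-87) = (-6 - 1*13)*(-87) = (-6 - 13)*(-87) = -19*(-87) = 1653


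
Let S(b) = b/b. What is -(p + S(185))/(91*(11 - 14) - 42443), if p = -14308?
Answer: -14307/42716 ≈ -0.33493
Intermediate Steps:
S(b) = 1
-(p + S(185))/(91*(11 - 14) - 42443) = -(-14308 + 1)/(91*(11 - 14) - 42443) = -(-14307)/(91*(-3) - 42443) = -(-14307)/(-273 - 42443) = -(-14307)/(-42716) = -(-14307)*(-1)/42716 = -1*14307/42716 = -14307/42716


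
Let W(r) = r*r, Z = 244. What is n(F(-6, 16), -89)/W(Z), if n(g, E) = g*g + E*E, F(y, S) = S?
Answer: 8177/59536 ≈ 0.13735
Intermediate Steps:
n(g, E) = E² + g² (n(g, E) = g² + E² = E² + g²)
W(r) = r²
n(F(-6, 16), -89)/W(Z) = ((-89)² + 16²)/(244²) = (7921 + 256)/59536 = 8177*(1/59536) = 8177/59536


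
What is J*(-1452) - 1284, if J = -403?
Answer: 583872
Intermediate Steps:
J*(-1452) - 1284 = -403*(-1452) - 1284 = 585156 - 1284 = 583872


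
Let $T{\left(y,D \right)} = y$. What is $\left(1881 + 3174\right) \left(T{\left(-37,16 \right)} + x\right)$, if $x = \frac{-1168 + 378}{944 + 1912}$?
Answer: $- \frac{89694235}{476} \approx -1.8843 \cdot 10^{5}$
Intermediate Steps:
$x = - \frac{395}{1428}$ ($x = - \frac{790}{2856} = \left(-790\right) \frac{1}{2856} = - \frac{395}{1428} \approx -0.27661$)
$\left(1881 + 3174\right) \left(T{\left(-37,16 \right)} + x\right) = \left(1881 + 3174\right) \left(-37 - \frac{395}{1428}\right) = 5055 \left(- \frac{53231}{1428}\right) = - \frac{89694235}{476}$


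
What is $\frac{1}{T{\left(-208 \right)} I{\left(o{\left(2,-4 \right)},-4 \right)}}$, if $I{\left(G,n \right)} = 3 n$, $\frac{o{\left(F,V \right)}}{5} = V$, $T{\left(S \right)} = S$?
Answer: $\frac{1}{2496} \approx 0.00040064$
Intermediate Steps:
$o{\left(F,V \right)} = 5 V$
$\frac{1}{T{\left(-208 \right)} I{\left(o{\left(2,-4 \right)},-4 \right)}} = \frac{1}{\left(-208\right) 3 \left(-4\right)} = \frac{1}{\left(-208\right) \left(-12\right)} = \frac{1}{2496}$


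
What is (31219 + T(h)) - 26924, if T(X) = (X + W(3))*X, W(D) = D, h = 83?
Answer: 11433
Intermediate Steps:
T(X) = X*(3 + X) (T(X) = (X + 3)*X = (3 + X)*X = X*(3 + X))
(31219 + T(h)) - 26924 = (31219 + 83*(3 + 83)) - 26924 = (31219 + 83*86) - 26924 = (31219 + 7138) - 26924 = 38357 - 26924 = 11433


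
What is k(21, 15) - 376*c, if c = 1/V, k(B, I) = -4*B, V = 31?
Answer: -2980/31 ≈ -96.129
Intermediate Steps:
c = 1/31 ≈ 0.032258
k(21, 15) - 376*c = -4*21 - 376*1/31 = -84 - 376/31 = -2980/31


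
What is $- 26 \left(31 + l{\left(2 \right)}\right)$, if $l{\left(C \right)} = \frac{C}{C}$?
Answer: $-832$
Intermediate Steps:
$l{\left(C \right)} = 1$
$- 26 \left(31 + l{\left(2 \right)}\right) = - 26 \left(31 + 1\right) = \left(-26\right) 32 = -832$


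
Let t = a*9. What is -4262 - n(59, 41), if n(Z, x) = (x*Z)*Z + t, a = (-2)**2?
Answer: -147019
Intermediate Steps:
a = 4
t = 36 (t = 4*9 = 36)
n(Z, x) = 36 + x*Z**2 (n(Z, x) = (x*Z)*Z + 36 = (Z*x)*Z + 36 = x*Z**2 + 36 = 36 + x*Z**2)
-4262 - n(59, 41) = -4262 - (36 + 41*59**2) = -4262 - (36 + 41*3481) = -4262 - (36 + 142721) = -4262 - 1*142757 = -4262 - 142757 = -147019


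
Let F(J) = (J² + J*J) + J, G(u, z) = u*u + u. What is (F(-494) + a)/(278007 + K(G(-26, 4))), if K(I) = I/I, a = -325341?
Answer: 162237/278008 ≈ 0.58357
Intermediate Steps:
G(u, z) = u + u² (G(u, z) = u² + u = u + u²)
K(I) = 1
F(J) = J + 2*J² (F(J) = (J² + J²) + J = 2*J² + J = J + 2*J²)
(F(-494) + a)/(278007 + K(G(-26, 4))) = (-494*(1 + 2*(-494)) - 325341)/(278007 + 1) = (-494*(1 - 988) - 325341)/278008 = (-494*(-987) - 325341)*(1/278008) = (487578 - 325341)*(1/278008) = 162237*(1/278008) = 162237/278008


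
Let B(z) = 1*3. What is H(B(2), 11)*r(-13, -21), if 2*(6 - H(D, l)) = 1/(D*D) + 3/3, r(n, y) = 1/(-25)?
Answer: -49/225 ≈ -0.21778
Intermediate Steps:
r(n, y) = -1/25
B(z) = 3
H(D, l) = 11/2 - 1/(2*D**2) (H(D, l) = 6 - (1/(D*D) + 3/3)/2 = 6 - (D**(-2) + 3*(1/3))/2 = 6 - (D**(-2) + 1)/2 = 6 - (1 + D**(-2))/2 = 6 + (-1/2 - 1/(2*D**2)) = 11/2 - 1/(2*D**2))
H(B(2), 11)*r(-13, -21) = (11/2 - 1/2/3**2)*(-1/25) = (11/2 - 1/2*1/9)*(-1/25) = (11/2 - 1/18)*(-1/25) = (49/9)*(-1/25) = -49/225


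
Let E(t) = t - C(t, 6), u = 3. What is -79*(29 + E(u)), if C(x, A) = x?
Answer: -2291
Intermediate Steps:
E(t) = 0 (E(t) = t - t = 0)
-79*(29 + E(u)) = -79*(29 + 0) = -79*29 = -2291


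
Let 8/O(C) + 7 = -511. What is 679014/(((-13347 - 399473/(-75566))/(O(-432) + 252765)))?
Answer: -479870218576472292/37302657373 ≈ -1.2864e+7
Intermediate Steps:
O(C) = -4/259 (O(C) = 8/(-7 - 511) = 8/(-518) = 8*(-1/518) = -4/259)
679014/(((-13347 - 399473/(-75566))/(O(-432) + 252765))) = 679014/(((-13347 - 399473/(-75566))/(-4/259 + 252765))) = 679014/(((-13347 - 399473*(-1/75566))/(65466131/259))) = 679014/(((-13347 + 399473/75566)*(259/65466131))) = 679014/((-1008179929/75566*259/65466131)) = 679014/(-261118601611/4947013655146) = 679014*(-4947013655146/261118601611) = -479870218576472292/37302657373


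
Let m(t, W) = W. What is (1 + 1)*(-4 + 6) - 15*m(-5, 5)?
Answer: -71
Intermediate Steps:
(1 + 1)*(-4 + 6) - 15*m(-5, 5) = (1 + 1)*(-4 + 6) - 15*5 = 2*2 - 75 = 4 - 75 = -71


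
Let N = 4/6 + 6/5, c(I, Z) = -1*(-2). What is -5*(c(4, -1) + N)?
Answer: -58/3 ≈ -19.333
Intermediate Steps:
c(I, Z) = 2
N = 28/15 (N = 4*(1/6) + 6*(1/5) = 2/3 + 6/5 = 28/15 ≈ 1.8667)
-5*(c(4, -1) + N) = -5*(2 + 28/15) = -5*58/15 = -58/3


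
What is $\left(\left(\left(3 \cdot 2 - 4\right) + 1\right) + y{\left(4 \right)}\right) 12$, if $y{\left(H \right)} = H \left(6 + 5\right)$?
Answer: $564$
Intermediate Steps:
$y{\left(H \right)} = 11 H$ ($y{\left(H \right)} = H 11 = 11 H$)
$\left(\left(\left(3 \cdot 2 - 4\right) + 1\right) + y{\left(4 \right)}\right) 12 = \left(\left(\left(3 \cdot 2 - 4\right) + 1\right) + 11 \cdot 4\right) 12 = \left(\left(\left(6 - 4\right) + 1\right) + 44\right) 12 = \left(\left(2 + 1\right) + 44\right) 12 = \left(3 + 44\right) 12 = 47 \cdot 12 = 564$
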